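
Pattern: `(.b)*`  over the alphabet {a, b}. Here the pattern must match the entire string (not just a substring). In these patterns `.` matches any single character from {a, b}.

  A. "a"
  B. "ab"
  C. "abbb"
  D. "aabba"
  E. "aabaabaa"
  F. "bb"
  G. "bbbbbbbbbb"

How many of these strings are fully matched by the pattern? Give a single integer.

4

A → no match
B → match
C → match
D → no match
E → no match
F → match
G → match
Total matched: 4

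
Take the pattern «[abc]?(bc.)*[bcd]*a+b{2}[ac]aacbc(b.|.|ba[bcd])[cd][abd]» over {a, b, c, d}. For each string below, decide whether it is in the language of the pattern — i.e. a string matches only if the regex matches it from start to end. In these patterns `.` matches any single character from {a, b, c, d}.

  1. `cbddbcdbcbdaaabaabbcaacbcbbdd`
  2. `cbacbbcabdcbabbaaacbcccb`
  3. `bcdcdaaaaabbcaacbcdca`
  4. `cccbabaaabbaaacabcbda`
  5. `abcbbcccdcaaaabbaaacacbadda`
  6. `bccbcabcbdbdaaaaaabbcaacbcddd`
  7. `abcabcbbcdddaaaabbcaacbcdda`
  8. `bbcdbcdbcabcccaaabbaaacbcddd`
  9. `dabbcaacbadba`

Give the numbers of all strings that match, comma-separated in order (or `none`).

3, 6, 7, 8

1 → no match
2 → no match
3 → match
4 → no match
5 → no match
6 → match
7 → match
8 → match
9 → no match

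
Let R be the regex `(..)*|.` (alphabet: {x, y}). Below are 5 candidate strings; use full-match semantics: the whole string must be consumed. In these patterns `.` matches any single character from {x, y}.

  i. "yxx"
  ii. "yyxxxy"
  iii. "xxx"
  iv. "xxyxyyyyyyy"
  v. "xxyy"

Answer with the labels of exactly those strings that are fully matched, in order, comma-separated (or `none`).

i → no match
ii → match
iii → no match
iv → no match
v → match

ii, v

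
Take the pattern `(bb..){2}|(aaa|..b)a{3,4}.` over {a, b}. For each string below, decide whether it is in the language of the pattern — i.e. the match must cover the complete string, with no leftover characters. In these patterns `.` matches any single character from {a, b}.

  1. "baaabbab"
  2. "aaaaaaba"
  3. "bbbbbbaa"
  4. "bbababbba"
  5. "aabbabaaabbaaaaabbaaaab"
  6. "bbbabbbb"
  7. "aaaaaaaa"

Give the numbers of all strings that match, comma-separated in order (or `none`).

3, 6, 7

1 → no match
2 → no match
3 → match
4 → no match
5 → no match
6 → match
7 → match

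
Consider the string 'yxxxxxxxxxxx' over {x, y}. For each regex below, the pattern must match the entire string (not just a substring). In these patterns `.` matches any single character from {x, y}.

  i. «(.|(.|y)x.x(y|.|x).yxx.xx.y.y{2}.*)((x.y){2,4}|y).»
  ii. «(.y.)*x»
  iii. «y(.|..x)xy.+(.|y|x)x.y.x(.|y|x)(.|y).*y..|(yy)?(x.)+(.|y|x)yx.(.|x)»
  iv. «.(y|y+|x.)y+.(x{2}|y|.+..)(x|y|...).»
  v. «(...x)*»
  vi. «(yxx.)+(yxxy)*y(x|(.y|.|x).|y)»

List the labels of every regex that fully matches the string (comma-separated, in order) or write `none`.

i → no match
ii → no match
iii → no match
iv → no match
v → match
vi → no match

v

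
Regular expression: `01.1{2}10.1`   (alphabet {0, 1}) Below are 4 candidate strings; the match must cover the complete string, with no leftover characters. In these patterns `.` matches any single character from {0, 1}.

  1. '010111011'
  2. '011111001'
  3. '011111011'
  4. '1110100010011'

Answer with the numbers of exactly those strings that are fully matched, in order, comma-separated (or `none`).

1, 2, 3

1 → match
2 → match
3 → match
4 → no match — must start with '01'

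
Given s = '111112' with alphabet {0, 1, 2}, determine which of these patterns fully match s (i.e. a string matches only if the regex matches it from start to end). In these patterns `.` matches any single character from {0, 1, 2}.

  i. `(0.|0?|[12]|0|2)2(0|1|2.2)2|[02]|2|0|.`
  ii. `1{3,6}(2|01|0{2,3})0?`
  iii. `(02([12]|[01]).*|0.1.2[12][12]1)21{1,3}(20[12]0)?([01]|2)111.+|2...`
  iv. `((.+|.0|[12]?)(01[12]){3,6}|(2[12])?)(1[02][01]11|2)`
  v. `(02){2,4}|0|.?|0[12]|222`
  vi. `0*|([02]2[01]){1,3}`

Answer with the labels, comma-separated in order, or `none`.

i → no match
ii → match
iii → no match
iv → no match
v → no match
vi → no match

ii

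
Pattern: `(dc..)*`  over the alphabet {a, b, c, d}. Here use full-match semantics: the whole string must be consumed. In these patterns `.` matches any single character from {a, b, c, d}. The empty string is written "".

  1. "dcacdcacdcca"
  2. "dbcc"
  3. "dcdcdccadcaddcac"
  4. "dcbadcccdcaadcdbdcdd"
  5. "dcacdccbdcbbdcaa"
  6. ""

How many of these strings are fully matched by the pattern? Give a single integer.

5

1 → match
2 → no match
3 → match
4 → match
5 → match
6 → match
Total matched: 5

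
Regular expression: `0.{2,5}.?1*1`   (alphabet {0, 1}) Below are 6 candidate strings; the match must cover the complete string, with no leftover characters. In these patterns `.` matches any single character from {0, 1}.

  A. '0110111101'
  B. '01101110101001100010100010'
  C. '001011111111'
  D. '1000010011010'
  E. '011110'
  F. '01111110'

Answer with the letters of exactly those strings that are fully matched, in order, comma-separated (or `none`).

C

A → no match
B → no match — must end with '1'
C → match
D → no match — must start with '0'
E → no match — must end with '1'
F → no match — must end with '1'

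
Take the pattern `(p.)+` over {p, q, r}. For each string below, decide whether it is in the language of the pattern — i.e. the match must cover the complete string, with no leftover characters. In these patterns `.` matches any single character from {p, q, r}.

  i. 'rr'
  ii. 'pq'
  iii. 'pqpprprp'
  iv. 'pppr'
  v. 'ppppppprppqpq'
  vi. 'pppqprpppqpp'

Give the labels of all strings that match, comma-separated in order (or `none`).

i. 'rr' → no match — must start with 'p'
ii. 'pq' → match
iii. 'pqpprprp' → no match
iv. 'pppr' → match
v → no match
vi. 'pppqprpppqpp' → match

ii, iv, vi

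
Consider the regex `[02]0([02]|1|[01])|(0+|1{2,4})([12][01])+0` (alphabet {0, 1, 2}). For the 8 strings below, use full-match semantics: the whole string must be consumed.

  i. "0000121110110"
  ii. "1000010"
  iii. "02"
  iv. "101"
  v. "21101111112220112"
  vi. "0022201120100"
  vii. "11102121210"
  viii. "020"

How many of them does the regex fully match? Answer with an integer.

i → no match
ii → no match
iii → no match
iv → no match
v → no match
vi → no match
vii → match
viii → no match
Total matched: 1

1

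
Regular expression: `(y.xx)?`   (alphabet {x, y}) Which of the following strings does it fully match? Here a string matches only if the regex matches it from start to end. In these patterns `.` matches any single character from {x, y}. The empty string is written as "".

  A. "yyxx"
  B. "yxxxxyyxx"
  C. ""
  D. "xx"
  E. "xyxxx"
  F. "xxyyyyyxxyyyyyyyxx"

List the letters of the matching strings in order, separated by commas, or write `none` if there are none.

A. "yyxx" → match
B. "yxxxxyyxx" → no match
C. "" → match
D. "xx" → no match
E. "xyxxx" → no match
F → no match

A, C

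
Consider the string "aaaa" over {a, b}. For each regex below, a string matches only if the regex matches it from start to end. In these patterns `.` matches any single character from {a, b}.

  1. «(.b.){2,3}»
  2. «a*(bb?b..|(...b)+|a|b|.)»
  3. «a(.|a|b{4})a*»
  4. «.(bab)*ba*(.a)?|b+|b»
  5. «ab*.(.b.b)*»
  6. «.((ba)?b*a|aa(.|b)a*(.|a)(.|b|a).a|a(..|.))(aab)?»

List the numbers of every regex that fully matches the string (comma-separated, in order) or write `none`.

1 → no match
2 → match
3 → match
4 → no match
5 → no match
6 → match

2, 3, 6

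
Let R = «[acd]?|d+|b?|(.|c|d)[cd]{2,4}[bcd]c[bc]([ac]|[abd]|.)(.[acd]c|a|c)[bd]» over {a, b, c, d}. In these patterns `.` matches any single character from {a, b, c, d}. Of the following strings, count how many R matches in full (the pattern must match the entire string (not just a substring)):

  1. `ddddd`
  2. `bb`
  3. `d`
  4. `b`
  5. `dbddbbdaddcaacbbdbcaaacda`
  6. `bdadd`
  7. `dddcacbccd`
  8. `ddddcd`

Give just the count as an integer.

3

1 → match
2 → no match
3 → match
4 → match
5 → no match
6 → no match
7 → no match
8 → no match
Total matched: 3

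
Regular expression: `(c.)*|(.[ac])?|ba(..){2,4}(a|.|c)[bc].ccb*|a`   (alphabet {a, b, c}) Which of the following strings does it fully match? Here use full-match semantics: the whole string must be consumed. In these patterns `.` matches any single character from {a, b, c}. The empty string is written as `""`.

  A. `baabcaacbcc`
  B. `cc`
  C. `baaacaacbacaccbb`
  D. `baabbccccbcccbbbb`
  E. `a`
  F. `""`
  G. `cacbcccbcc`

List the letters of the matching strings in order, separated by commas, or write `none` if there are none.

A → match
B → match
C → no match
D → match
E → match
F → match
G → match

A, B, D, E, F, G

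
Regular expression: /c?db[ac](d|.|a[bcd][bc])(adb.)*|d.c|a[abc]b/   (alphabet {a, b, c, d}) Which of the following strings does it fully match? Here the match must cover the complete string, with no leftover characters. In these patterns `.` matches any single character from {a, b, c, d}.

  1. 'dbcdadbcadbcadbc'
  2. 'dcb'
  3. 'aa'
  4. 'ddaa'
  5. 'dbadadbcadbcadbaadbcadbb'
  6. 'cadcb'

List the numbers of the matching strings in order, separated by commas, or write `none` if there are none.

1, 5

1 → match
2 → no match
3 → no match
4 → no match
5 → match
6 → no match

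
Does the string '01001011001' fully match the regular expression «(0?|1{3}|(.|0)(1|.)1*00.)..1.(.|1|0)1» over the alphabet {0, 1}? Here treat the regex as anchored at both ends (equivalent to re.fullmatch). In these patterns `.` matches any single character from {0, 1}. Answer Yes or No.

Yes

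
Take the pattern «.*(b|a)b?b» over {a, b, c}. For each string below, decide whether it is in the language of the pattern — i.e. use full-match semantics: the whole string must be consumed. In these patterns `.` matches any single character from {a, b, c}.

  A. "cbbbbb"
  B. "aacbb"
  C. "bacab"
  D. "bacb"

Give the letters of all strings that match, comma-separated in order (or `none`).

A, B, C

A → match
B → match
C → match
D → no match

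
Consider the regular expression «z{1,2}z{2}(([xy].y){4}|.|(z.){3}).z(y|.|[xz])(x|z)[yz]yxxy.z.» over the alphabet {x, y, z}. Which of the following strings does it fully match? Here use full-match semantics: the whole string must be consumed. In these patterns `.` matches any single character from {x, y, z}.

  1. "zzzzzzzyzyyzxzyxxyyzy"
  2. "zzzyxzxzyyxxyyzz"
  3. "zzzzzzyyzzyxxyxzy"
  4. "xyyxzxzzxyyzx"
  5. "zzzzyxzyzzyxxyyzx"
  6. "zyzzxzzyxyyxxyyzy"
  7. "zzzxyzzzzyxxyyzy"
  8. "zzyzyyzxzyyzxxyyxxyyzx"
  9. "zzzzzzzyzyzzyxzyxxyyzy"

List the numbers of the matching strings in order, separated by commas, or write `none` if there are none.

2, 5, 7, 9

1 → no match
2 → match
3 → no match
4 → no match — must start with "z"
5 → match
6 → no match
7 → match
8 → no match
9 → match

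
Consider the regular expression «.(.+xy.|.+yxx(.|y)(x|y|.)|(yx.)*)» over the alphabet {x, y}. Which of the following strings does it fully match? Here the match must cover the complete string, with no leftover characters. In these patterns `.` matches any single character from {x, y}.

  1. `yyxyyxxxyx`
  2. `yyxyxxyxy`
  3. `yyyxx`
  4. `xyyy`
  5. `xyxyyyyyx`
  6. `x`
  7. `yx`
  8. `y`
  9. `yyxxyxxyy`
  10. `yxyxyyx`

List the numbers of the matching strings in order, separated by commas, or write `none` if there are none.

1 → match
2 → no match
3 → no match
4 → no match
5 → no match
6 → match
7 → no match
8 → match
9 → match
10 → no match

1, 6, 8, 9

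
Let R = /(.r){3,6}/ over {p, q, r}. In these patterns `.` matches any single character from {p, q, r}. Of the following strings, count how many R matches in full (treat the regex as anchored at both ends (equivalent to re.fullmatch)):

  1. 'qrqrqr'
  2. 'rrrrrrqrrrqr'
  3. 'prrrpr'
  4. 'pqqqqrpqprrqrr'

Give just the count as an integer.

3

1. 'qrqrqr' → match
2. 'rrrrrrqrrrqr' → match
3. 'prrrpr' → match
4 → no match
Total matched: 3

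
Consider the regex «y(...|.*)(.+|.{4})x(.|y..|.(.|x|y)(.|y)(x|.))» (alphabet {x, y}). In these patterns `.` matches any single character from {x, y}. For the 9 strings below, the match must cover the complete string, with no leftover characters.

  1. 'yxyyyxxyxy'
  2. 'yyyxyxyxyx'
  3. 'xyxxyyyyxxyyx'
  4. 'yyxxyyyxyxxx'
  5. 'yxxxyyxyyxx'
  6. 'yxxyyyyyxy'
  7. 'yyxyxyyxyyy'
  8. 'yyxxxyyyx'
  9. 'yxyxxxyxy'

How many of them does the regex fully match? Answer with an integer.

8

1. 'yxyyyxxyxy' → match
2. 'yyyxyxyxyx' → match
3 → no match — must start with 'y'
4. 'yyxxyyyxyxxx' → match
5. 'yxxxyyxyyxx' → match
6. 'yxxyyyyyxy' → match
7. 'yyxyxyyxyyy' → match
8. 'yyxxxyyyx' → match
9. 'yxyxxxyxy' → match
Total matched: 8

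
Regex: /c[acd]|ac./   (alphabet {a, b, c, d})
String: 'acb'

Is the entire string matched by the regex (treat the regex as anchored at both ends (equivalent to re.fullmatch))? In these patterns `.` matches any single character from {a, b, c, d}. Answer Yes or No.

Yes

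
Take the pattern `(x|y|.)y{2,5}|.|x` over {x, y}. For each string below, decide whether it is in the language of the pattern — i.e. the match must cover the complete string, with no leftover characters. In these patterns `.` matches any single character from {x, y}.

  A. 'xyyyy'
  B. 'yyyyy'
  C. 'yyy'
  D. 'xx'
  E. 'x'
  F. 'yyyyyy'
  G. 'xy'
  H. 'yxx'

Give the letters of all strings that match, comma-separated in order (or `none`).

A, B, C, E, F

A → match
B → match
C → match
D → no match
E → match
F → match
G → no match
H → no match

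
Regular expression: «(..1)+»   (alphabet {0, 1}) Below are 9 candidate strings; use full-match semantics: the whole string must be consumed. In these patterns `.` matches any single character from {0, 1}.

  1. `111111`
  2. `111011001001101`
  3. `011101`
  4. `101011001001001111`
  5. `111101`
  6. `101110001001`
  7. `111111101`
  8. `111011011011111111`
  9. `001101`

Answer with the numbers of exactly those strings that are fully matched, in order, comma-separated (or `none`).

1. `111111` → match
2 → match
3. `011101` → match
4 → match
5. `111101` → match
6. `101110001001` → no match
7. `111111101` → match
8 → match
9. `001101` → match

1, 2, 3, 4, 5, 7, 8, 9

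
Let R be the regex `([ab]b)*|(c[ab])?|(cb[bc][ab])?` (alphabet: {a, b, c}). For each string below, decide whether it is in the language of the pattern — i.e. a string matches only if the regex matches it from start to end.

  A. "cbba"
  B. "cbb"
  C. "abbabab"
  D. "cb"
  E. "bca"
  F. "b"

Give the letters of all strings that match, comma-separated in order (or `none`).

A. "cbba" → match
B. "cbb" → no match
C. "abbabab" → no match
D. "cb" → match
E. "bca" → no match
F. "b" → no match

A, D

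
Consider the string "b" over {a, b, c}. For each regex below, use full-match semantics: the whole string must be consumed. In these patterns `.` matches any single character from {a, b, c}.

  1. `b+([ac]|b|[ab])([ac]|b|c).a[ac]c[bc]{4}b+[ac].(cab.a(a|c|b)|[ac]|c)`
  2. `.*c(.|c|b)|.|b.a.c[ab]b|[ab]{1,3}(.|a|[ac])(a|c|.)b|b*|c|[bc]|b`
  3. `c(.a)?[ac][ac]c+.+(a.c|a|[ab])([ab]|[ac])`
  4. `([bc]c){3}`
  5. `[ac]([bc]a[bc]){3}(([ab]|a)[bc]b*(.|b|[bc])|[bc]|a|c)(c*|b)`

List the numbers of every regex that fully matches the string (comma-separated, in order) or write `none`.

1 → no match
2 → match
3 → no match — must start with "c"
4 → no match — must end with "c"
5 → no match

2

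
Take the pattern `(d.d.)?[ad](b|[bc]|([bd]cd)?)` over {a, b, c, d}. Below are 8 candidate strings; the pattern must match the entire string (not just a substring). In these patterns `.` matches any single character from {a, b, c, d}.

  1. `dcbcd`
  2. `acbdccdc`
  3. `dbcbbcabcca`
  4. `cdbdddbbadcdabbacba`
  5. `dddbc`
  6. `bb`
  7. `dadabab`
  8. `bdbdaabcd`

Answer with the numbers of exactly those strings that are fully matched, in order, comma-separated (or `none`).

none

1. `dcbcd` → no match
2. `acbdccdc` → no match
3. `dbcbbcabcca` → no match
4 → no match
5. `dddbc` → no match
6. `bb` → no match
7. `dadabab` → no match
8. `bdbdaabcd` → no match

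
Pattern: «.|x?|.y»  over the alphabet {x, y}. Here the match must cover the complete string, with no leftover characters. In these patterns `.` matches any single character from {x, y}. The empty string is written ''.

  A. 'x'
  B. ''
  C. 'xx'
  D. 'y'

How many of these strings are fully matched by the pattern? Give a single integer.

A. 'x' → match
B. '' → match
C. 'xx' → no match
D. 'y' → match
Total matched: 3

3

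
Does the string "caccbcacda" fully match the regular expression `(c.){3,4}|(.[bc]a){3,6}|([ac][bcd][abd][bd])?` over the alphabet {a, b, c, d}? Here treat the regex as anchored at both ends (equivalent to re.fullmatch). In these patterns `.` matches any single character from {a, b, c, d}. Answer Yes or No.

No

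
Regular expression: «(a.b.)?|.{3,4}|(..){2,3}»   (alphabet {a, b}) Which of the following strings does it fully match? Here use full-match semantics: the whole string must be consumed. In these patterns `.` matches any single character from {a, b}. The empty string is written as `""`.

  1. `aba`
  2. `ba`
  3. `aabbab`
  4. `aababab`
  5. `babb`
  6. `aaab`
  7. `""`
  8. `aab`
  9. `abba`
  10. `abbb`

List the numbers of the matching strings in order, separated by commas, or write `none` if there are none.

1, 3, 5, 6, 7, 8, 9, 10

1 → match
2 → no match
3 → match
4 → no match
5 → match
6 → match
7 → match
8 → match
9 → match
10 → match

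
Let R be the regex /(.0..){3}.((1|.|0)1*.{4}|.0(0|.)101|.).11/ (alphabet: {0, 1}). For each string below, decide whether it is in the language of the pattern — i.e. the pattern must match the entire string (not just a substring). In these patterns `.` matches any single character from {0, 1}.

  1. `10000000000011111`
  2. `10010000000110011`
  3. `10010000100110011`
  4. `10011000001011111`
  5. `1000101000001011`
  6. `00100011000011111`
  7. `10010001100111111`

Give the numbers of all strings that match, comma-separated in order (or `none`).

1 → match
2 → match
3 → match
4 → match
5 → no match
6 → match
7 → match

1, 2, 3, 4, 6, 7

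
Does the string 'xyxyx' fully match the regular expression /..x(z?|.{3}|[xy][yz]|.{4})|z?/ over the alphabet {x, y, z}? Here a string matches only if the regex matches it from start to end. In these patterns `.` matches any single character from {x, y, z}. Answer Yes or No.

No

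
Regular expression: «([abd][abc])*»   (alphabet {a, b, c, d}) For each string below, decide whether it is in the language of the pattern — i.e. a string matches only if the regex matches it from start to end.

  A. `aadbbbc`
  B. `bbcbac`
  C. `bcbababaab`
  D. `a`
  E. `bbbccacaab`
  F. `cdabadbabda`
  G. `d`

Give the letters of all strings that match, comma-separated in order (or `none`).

C

A → no match
B → no match
C → match
D → no match
E → no match
F → no match
G → no match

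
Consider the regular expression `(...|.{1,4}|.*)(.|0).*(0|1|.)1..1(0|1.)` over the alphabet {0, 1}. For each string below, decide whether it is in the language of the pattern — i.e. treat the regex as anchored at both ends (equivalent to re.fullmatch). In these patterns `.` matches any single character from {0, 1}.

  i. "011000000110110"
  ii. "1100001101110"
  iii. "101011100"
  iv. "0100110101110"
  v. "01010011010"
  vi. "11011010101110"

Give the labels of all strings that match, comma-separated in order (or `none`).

i, ii, iv, v, vi

i → match
ii → match
iii → no match
iv → match
v → match
vi → match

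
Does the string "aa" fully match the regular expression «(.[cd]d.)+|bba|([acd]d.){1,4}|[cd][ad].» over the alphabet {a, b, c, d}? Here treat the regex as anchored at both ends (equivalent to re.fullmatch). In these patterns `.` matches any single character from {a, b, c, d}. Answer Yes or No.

No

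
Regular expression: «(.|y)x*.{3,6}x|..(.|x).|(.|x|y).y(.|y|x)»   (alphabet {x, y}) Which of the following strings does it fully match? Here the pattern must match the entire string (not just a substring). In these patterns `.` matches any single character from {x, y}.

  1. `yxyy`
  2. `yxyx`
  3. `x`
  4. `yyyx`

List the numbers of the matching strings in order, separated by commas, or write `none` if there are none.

1 → match
2 → match
3 → no match
4 → match

1, 2, 4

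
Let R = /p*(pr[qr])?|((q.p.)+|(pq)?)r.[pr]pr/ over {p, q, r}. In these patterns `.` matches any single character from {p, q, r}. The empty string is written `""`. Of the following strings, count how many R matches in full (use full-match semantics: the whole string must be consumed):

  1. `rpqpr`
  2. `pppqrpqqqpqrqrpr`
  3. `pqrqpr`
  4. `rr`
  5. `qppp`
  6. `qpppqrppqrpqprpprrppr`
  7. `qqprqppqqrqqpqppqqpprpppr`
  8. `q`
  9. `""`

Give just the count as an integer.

1 → no match
2 → no match
3 → no match
4 → no match
5 → no match
6 → no match
7 → no match
8 → no match
9 → match
Total matched: 1

1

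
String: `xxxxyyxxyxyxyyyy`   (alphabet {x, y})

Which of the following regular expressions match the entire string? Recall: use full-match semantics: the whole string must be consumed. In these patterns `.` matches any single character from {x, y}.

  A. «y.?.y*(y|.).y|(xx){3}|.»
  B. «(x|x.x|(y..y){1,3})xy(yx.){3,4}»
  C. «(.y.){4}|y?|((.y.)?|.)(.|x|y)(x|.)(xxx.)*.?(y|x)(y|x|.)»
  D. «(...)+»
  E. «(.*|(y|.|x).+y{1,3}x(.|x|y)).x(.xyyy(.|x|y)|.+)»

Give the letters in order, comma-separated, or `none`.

A → no match
B → no match
C → no match
D → no match
E → match

E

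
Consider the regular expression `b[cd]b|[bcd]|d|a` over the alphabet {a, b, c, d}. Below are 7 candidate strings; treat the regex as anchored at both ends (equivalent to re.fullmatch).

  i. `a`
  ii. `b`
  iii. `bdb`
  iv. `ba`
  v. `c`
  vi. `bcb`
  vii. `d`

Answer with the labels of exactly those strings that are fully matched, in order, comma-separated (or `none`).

i, ii, iii, v, vi, vii

i → match
ii → match
iii → match
iv → no match
v → match
vi → match
vii → match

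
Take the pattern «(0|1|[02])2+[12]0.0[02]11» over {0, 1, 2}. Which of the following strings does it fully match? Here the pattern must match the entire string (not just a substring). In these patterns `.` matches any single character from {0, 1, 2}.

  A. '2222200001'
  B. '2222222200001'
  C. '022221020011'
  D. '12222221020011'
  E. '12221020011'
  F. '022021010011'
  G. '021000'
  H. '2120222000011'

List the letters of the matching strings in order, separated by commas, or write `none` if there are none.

A → no match — must end with '11'
B → no match — must end with '11'
C → match
D → match
E → match
F → no match
G → no match — must end with '11'
H → no match

C, D, E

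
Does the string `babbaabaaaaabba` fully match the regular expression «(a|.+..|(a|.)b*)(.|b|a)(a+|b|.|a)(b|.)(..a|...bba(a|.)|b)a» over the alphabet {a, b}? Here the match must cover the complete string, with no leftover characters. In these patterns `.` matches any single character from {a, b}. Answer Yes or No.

Yes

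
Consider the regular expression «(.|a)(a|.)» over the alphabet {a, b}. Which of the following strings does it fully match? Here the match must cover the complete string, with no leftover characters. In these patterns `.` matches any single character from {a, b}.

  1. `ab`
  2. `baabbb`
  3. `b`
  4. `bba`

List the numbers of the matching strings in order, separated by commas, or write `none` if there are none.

1 → match
2 → no match
3 → no match
4 → no match

1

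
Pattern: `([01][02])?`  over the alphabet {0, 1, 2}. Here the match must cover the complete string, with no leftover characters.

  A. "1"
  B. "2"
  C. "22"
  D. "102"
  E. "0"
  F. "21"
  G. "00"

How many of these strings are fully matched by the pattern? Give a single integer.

1

A → no match
B → no match
C → no match
D → no match
E → no match
F → no match
G → match
Total matched: 1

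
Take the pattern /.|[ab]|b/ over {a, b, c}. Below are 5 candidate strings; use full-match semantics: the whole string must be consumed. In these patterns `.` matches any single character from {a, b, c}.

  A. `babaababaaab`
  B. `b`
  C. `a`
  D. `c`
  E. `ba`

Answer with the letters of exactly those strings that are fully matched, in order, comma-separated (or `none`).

B, C, D

A → no match
B → match
C → match
D → match
E → no match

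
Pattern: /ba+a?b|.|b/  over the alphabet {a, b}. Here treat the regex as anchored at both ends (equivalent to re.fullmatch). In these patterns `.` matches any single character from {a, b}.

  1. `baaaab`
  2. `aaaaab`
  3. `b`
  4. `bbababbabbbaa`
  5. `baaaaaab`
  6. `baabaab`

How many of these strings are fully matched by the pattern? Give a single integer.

1 → match
2 → no match
3 → match
4 → no match
5 → match
6 → no match
Total matched: 3

3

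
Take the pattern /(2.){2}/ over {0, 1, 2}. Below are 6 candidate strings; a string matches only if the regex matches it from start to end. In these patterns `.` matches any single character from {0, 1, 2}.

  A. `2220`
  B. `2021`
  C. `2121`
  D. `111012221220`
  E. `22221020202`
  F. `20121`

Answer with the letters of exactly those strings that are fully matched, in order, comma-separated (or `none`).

A, B, C

A. `2220` → match
B. `2021` → match
C. `2121` → match
D. `111012221220` → no match — must start with `2`
E. `22221020202` → no match
F. `20121` → no match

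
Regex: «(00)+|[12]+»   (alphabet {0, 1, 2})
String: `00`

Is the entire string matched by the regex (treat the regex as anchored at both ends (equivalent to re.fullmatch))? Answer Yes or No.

Yes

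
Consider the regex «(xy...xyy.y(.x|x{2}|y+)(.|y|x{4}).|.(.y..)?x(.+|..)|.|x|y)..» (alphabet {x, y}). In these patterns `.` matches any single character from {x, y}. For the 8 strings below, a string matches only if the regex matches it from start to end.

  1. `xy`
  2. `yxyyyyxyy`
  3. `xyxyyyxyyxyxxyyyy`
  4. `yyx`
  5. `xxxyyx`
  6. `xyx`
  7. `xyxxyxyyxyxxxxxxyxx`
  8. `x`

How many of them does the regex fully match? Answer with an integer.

1 → no match
2 → match
3 → no match
4 → match
5 → match
6 → match
7 → match
8 → no match
Total matched: 5

5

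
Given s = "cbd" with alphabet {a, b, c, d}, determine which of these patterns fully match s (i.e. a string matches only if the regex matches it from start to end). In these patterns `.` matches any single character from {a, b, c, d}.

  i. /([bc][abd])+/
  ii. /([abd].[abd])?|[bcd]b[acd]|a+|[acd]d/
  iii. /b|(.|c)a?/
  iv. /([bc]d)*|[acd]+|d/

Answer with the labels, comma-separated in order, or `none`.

i → no match
ii → match
iii → no match
iv → no match

ii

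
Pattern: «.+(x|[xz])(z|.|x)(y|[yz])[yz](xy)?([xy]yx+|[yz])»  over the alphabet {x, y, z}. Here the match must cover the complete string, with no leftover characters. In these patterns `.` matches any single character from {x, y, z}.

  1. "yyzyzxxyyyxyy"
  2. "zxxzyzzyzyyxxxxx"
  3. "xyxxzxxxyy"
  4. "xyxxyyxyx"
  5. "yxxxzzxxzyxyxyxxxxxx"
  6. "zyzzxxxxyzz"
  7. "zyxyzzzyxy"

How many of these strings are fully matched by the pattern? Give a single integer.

1 → match
2 → match
3. "xyxxzxxxyy" → no match
4. "xyxxyyxyx" → match
5 → match
6. "zyzzxxxxyzz" → match
7. "zyxyzzzyxy" → no match
Total matched: 5

5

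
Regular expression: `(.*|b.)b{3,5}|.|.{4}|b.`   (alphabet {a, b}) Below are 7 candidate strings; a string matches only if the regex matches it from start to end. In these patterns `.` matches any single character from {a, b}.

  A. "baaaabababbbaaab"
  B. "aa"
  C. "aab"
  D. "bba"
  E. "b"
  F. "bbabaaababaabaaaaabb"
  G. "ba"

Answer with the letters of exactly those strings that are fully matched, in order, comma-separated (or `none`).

E, G

A → no match
B. "aa" → no match
C. "aab" → no match
D. "bba" → no match
E. "b" → match
F → no match
G. "ba" → match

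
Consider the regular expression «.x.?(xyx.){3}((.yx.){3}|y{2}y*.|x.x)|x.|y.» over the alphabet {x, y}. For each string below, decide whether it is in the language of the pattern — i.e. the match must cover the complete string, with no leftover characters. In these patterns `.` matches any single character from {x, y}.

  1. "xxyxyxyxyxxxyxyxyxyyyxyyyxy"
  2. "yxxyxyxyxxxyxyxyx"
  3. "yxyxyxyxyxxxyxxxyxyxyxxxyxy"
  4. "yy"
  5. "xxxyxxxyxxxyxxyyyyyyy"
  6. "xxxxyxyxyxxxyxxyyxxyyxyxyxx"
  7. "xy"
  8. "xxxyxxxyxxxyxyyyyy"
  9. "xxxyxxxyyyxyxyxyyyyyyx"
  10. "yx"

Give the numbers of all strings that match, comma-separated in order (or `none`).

1 → match
2 → match
3 → match
4. "yy" → match
5 → match
6 → match
7. "xy" → match
8 → match
9 → no match
10. "yx" → match

1, 2, 3, 4, 5, 6, 7, 8, 10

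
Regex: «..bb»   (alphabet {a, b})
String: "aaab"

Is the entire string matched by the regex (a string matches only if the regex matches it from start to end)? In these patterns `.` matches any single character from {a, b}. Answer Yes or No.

Every match must end with "bb", but "aaab" does not.

No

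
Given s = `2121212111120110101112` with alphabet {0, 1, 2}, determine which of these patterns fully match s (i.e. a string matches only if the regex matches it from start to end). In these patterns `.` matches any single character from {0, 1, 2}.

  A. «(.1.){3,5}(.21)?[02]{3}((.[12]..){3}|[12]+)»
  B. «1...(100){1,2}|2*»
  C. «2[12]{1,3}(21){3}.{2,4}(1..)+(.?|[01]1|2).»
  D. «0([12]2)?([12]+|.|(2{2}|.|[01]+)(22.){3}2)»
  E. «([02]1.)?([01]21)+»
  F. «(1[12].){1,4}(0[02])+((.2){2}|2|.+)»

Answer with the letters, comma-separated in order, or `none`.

C

A → no match
B → no match
C → match
D → no match — must start with `0`
E → no match — must end with `21`
F → no match — must start with `1`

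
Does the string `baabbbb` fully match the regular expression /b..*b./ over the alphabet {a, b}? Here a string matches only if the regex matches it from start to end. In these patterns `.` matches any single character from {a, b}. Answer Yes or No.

Yes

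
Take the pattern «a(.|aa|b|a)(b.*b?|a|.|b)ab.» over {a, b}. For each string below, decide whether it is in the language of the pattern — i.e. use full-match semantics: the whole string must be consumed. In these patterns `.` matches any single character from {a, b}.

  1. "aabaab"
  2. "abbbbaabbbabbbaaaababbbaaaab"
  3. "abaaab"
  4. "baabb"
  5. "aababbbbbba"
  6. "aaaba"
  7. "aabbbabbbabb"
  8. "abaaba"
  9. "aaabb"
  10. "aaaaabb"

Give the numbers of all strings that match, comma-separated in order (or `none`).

1 → no match
2 → no match
3 → no match
4 → no match — must start with "a"
5 → no match
6 → no match
7 → match
8 → match
9 → no match
10 → match

7, 8, 10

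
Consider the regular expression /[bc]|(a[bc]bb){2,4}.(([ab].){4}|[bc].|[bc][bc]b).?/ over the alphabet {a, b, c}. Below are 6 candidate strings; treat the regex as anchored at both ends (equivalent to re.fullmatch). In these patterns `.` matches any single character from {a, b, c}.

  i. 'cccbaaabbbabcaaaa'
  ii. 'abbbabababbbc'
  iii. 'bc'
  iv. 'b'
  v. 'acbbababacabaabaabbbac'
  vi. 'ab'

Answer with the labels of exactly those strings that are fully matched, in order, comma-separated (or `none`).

iv

i → no match
ii → no match
iii → no match
iv → match
v → no match
vi → no match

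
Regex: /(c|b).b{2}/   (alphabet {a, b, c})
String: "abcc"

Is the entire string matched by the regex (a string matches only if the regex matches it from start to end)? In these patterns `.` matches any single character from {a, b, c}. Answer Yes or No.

Every match must end with "b", but "abcc" does not.

No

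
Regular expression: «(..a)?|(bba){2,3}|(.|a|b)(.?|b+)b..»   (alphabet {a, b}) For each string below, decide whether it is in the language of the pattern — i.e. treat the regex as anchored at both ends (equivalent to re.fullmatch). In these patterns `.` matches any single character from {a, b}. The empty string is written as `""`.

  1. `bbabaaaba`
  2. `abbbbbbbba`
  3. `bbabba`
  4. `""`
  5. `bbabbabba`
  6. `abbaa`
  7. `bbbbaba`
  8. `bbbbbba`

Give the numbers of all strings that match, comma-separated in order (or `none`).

1. `bbabaaaba` → no match
2. `abbbbbbbba` → match
3. `bbabba` → match
4. `""` → match
5. `bbabbabba` → match
6. `abbaa` → match
7. `bbbbaba` → no match
8. `bbbbbba` → match

2, 3, 4, 5, 6, 8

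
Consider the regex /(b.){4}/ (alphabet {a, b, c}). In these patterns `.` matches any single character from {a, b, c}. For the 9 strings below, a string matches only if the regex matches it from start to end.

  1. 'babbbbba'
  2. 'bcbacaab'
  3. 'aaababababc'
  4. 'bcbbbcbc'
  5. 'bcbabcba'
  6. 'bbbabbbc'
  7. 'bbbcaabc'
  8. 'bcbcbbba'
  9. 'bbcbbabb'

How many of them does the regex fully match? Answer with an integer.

1. 'babbbbba' → match
2. 'bcbacaab' → no match
3. 'aaababababc' → no match — must start with 'b'
4. 'bcbbbcbc' → match
5. 'bcbabcba' → match
6. 'bbbabbbc' → match
7. 'bbbcaabc' → no match
8. 'bcbcbbba' → match
9. 'bbcbbabb' → no match
Total matched: 5

5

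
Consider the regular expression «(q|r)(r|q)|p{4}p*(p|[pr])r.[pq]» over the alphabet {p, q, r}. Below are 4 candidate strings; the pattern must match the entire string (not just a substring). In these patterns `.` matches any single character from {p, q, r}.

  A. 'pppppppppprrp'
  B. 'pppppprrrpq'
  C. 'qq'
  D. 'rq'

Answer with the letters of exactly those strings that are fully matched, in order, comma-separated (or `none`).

A, C, D

A → match
B → no match
C → match
D → match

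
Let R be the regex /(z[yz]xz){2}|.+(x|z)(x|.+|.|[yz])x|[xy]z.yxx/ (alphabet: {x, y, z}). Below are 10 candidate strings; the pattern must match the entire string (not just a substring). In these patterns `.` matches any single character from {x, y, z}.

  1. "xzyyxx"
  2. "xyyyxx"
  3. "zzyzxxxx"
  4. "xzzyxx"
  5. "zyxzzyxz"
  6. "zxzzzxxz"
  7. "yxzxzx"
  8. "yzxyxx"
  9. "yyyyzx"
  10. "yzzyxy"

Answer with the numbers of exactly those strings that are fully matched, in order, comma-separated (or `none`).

1 → match
2 → no match
3 → match
4 → match
5 → match
6 → no match
7 → match
8 → match
9 → no match
10 → no match

1, 3, 4, 5, 7, 8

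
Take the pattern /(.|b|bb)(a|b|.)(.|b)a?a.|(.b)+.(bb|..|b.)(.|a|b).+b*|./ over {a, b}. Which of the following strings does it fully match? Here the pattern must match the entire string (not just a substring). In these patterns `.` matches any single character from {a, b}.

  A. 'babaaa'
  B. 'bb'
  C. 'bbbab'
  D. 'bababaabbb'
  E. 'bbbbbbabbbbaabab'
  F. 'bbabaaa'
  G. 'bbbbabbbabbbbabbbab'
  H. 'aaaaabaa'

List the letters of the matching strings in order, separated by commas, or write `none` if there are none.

A → match
B → no match
C → match
D → no match
E → match
F → match
G → match
H → no match

A, C, E, F, G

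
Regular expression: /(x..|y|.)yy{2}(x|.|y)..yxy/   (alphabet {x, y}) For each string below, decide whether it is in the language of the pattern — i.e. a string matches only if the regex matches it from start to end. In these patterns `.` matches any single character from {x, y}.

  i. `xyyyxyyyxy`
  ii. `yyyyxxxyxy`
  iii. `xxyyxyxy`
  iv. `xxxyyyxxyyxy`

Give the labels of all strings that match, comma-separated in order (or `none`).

i, ii, iv

i → match
ii → match
iii → no match
iv → match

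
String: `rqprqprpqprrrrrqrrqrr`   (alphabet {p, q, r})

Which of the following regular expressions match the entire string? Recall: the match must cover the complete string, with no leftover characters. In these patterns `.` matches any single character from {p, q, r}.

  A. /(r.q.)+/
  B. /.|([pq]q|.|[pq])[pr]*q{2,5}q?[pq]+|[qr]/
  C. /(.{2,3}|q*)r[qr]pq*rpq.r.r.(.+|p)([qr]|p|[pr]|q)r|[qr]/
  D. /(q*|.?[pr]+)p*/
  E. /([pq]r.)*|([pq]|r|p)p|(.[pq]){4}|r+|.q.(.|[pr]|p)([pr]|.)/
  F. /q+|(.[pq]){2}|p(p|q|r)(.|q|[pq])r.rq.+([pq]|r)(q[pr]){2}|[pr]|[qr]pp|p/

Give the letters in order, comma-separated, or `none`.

C

A → no match
B → no match
C → match
D → no match
E → no match
F → no match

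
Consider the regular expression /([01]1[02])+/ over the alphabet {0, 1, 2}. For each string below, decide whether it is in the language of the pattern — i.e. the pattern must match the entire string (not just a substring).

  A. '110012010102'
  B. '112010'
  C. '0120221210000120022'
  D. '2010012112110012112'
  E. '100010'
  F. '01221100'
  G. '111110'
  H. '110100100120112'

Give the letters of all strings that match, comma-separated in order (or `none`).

B

A → no match
B → match
C → no match
D → no match
E → no match
F → no match
G → no match
H → no match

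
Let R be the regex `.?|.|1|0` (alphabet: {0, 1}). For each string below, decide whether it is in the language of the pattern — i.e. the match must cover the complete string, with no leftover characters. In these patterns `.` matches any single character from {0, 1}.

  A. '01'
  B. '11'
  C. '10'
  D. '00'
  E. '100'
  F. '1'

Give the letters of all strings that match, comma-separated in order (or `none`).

A. '01' → no match
B. '11' → no match
C. '10' → no match
D. '00' → no match
E. '100' → no match
F. '1' → match

F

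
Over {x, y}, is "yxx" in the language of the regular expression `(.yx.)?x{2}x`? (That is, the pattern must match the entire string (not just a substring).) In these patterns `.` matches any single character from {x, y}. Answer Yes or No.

No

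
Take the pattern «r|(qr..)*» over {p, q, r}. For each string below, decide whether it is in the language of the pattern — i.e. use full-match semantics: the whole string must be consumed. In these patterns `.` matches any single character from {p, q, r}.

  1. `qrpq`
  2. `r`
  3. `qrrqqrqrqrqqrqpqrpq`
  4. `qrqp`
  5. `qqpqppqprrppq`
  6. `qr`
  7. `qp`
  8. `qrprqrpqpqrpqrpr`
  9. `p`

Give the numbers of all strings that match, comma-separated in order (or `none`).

1. `qrpq` → match
2. `r` → match
3 → no match
4. `qrqp` → match
5 → no match
6. `qr` → no match
7. `qp` → no match
8 → no match
9. `p` → no match

1, 2, 4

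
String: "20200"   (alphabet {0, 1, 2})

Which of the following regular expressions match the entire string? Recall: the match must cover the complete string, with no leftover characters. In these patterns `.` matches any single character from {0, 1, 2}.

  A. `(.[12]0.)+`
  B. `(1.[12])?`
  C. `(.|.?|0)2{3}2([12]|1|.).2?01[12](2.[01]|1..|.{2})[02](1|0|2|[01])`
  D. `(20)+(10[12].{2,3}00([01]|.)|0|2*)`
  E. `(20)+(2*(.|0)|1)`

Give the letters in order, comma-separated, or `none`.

A → no match
B → no match
C → no match
D → match
E → match

D, E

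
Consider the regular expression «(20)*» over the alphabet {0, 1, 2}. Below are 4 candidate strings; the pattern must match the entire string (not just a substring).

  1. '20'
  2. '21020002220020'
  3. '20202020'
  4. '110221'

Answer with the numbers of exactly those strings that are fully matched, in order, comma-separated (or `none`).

1. '20' → match
2 → no match
3. '20202020' → match
4. '110221' → no match

1, 3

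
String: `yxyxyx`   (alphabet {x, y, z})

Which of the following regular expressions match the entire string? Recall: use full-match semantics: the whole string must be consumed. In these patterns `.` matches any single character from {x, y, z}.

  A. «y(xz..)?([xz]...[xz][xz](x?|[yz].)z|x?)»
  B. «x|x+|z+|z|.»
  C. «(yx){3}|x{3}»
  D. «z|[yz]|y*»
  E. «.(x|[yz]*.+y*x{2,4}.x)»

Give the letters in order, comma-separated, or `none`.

A → no match
B → no match
C → match
D → no match
E → no match

C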